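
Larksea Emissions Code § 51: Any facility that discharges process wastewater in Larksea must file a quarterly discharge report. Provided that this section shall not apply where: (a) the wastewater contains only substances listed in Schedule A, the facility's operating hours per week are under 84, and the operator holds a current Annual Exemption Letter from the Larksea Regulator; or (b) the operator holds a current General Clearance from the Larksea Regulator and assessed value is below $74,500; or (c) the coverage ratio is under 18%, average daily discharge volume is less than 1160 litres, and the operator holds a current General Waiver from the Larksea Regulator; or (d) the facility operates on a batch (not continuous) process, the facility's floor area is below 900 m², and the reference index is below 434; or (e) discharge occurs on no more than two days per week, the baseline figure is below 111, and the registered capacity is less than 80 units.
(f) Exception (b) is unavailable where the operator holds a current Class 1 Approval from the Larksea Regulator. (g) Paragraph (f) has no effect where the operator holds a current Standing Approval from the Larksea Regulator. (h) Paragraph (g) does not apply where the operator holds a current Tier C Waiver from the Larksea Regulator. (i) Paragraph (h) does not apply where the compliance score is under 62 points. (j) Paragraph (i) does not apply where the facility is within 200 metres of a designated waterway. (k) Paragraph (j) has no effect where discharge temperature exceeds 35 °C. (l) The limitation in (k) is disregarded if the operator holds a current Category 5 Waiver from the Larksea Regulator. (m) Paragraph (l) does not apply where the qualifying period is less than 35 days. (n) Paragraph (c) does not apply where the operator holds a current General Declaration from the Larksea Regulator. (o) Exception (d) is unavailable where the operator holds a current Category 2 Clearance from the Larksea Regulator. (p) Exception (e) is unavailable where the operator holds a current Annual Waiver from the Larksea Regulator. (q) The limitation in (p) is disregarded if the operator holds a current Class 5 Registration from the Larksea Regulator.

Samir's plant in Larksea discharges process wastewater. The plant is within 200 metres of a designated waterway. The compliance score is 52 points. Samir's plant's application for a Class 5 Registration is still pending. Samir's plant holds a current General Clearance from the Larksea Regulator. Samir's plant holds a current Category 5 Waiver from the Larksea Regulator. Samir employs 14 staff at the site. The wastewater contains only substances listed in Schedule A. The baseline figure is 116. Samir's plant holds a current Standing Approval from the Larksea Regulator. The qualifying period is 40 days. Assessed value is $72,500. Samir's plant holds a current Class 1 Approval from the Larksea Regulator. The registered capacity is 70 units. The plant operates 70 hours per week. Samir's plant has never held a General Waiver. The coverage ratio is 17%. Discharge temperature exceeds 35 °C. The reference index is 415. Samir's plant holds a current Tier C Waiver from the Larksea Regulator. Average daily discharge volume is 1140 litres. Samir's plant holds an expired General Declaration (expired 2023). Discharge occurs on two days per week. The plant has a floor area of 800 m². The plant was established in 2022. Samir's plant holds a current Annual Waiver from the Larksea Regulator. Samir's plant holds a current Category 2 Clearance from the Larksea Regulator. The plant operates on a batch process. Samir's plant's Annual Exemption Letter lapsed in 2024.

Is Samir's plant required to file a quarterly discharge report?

Exception (a) fails — there is no Annual Exemption Letter in force.
Exception (b): a current General Clearance is held; assessed value is $72,500, below the $74,500 limit — every condition holds. Turning to paragraphs (f)–(m): (f) operates against (b): a current Class 1 Approval is held. (g) would limit (f) — a current Standing Approval is held — but (h) sets (g) aside: (h) operates — a current Tier C Waiver is held. (i) is triggered (the compliance score is 52 points, under the 62 points limit), but is set aside by (j): (j) applies — the plant is within 200 m of a designated waterway. (k) would limit (j) — discharge temperature exceeds 35 °C — but (l) sets (k) aside: (l) applies — a current Category 5 Waiver is held. (m), which would lift (l), is not triggered — the qualifying period is 40 days, not less than 35 days. (b) is therefore removed.
Exception (c) does not apply: no current General Waiver is held.
Exception (d)'s conditions are all satisfied: the facility operates on a batch process; the facility's floor area is 800 m², below the 900 m² limit; the reference index is 415, below the 434 limit. But: (o) operates against (d): a current Category 2 Clearance is held. Exception (d) does not apply.
Exception (e) fails — the baseline figure is 116, not below 111.
No exception displaces § 51.

Yes — Samir's plant must file a quarterly discharge report.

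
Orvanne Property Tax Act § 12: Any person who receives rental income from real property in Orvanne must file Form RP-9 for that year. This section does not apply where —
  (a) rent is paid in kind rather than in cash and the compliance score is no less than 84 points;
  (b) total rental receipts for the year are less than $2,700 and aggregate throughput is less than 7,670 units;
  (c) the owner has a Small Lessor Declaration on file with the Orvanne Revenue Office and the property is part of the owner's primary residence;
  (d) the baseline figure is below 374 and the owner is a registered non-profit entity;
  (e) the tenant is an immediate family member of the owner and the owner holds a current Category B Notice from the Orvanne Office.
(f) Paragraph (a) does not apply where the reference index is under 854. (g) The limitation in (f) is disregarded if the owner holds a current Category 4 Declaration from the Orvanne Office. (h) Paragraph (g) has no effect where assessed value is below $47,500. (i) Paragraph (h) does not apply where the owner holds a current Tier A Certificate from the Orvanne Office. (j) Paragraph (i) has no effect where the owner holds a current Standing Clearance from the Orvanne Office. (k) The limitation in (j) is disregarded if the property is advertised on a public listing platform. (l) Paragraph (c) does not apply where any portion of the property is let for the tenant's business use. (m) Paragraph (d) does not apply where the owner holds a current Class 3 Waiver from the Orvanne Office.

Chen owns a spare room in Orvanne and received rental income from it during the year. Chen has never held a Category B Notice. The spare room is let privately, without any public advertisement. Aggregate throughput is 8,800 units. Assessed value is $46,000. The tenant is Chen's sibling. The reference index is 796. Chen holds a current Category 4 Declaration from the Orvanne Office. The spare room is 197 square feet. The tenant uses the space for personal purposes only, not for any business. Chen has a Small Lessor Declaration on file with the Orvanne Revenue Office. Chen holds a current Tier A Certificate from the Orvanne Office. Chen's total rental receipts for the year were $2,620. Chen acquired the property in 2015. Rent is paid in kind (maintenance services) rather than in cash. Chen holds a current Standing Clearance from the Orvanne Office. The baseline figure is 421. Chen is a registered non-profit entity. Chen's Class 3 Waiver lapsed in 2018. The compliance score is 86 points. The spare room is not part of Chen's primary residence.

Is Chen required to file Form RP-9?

Exception (a)'s conditions are all satisfied: rent is paid in kind; the compliance score is 86 points, meeting the 84 points threshold. But applying paragraphs (f)–(k): (f) applies — the reference index is 796, under the 854 limit. (g) operates (a current Category 4 Declaration is held), but is displaced by (h): (h) operates — assessed value is $46,000, below the $47,500 limit. (i) would limit (h) — a current Tier A Certificate is held — but (j) sets (i) aside: (j) operates against (i): a current Standing Clearance is held. (k), which would lift (j), does not operate here — the property is let privately without advertisement. So (a) is unavailable.
Exception (b) fails — aggregate throughput is 8,800 units, not less than 7,670 units.
Exception (c) does not apply: the spare room is not part of the primary residence.
Exception (d) fails — the baseline figure is 421, not below 374.
Exception (e) does not apply: there is no Category B Notice in force.
None of the exceptions is available; § 12 applies in full.

Yes — Chen must file Form RP-9.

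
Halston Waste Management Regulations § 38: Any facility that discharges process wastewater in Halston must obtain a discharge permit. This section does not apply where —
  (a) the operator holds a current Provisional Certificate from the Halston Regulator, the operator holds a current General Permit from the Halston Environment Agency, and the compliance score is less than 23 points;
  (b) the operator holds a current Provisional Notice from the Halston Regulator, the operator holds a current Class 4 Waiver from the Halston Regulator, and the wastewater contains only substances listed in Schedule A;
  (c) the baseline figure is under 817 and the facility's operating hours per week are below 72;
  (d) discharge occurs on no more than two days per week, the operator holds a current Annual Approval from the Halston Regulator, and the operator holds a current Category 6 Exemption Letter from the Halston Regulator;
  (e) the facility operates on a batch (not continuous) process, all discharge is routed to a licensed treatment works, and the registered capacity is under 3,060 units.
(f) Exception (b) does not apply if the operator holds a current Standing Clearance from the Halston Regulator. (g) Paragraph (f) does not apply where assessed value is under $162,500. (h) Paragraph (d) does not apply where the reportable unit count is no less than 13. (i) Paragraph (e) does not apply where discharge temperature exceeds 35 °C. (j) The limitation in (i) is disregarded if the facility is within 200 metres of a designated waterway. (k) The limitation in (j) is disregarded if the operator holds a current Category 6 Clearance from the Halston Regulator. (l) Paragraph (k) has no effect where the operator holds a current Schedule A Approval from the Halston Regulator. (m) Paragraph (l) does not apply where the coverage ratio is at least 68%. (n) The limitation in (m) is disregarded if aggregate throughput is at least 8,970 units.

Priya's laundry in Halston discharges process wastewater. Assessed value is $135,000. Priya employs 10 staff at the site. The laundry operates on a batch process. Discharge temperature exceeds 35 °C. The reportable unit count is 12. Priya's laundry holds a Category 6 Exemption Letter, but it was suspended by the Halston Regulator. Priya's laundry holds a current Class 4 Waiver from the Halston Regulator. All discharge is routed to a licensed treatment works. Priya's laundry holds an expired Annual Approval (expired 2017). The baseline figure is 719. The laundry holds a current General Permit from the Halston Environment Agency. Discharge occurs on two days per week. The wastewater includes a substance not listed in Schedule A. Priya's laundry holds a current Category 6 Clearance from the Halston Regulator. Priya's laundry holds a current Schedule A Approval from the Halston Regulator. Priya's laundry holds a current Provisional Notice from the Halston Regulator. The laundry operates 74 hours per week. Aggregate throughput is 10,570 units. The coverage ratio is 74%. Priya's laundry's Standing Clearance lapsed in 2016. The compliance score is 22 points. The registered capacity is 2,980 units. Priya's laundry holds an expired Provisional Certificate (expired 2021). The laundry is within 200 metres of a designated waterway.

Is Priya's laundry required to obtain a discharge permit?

No — exception (e) applies; Priya's laundry is not required to obtain a discharge permit.

Exception (a) does not apply: the Provisional Certificate is not current.
Exception (b) requires that the wastewater contains only substances listed in Schedule A; but the wastewater includes a non-Schedule-A substance, so (b) is unavailable.
Exception (c) requires that the facility's operating hours per week are below 72; but the facility's operating hours per week are 74, not below 72, so (c) is unavailable.
Exception (d) requires that the operator holds a current Annual Approval from the Halston Regulator; but the Annual Approval is not current, so (d) is unavailable.
Exception (e): the facility operates on a batch process; discharge is routed to a licensed treatment works; the registered capacity is 2,980 units, under the 3,060 units limit — every condition holds. Under paragraphs (i)–(n): (i) operates (discharge temperature exceeds 35 °C), but is displaced by (j): (j) operates against (i): the laundry is within 200 m of a designated waterway. (k) is engaged (a current Category 6 Clearance is held), but yields to (l): (l) operates against (k): a current Schedule A Approval is held. (m) operates (the coverage ratio is 74%, meeting the 68% threshold), but is set aside by (n): (n) operates against (m): aggregate throughput is 10,570 units, meeting the 8,970 units threshold. Exception (e) stands.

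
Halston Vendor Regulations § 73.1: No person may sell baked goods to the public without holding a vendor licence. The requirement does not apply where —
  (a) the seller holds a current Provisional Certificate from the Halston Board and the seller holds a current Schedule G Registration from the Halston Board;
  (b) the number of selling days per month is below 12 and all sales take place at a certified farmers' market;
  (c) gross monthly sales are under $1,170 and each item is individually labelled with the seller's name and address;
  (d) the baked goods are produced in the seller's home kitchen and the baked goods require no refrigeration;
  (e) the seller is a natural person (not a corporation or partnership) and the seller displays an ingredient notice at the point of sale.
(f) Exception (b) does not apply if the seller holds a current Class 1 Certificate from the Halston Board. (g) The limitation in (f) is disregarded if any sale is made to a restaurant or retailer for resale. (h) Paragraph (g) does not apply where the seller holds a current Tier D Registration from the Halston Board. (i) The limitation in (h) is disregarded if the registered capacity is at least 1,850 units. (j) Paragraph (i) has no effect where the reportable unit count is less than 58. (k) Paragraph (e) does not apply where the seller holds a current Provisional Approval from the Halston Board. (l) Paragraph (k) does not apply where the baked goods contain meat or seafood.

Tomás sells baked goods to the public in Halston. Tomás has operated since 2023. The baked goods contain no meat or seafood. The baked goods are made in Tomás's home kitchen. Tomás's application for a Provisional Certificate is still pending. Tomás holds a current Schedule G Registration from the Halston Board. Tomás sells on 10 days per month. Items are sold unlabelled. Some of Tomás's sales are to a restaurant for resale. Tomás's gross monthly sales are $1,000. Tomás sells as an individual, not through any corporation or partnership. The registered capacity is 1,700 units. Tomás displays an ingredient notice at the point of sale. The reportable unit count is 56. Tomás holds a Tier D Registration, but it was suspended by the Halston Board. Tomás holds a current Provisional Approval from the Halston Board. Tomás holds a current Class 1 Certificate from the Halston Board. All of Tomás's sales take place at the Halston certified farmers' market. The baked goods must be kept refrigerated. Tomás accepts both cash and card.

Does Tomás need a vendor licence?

Exception (a) fails — there is no Provisional Certificate in force.
Exception (b) is satisfied on its face — the number of selling days per month is 10, below the 12 limit; all sales are at a certified farmers' market. Under paragraphs (f)–(j): (f) would limit (b) — a current Class 1 Certificate is held — but (g) sets (f) aside: (g) operates against (f): some sales are to a restaurant for resale. (h), which would lift (g), is inapplicable — the Tier D Registration is not current. Exception (b) stands.
Exception (c) does not apply: items are sold unlabelled.
Exception (d) requires that the baked goods require no refrigeration; but the baked goods require refrigeration, so (d) is unavailable.
Exception (e)'s conditions are all satisfied: the seller is a natural person; an ingredient notice is displayed. Turning to paragraphs (k)–(l): (k) operates against (e): a current Provisional Approval is held. (l) is not triggered (the baked goods contain no meat or seafood), so (k) stands. Exception (e) does not apply.

No — exception (b) applies; Tomás is not required to hold a vendor licence.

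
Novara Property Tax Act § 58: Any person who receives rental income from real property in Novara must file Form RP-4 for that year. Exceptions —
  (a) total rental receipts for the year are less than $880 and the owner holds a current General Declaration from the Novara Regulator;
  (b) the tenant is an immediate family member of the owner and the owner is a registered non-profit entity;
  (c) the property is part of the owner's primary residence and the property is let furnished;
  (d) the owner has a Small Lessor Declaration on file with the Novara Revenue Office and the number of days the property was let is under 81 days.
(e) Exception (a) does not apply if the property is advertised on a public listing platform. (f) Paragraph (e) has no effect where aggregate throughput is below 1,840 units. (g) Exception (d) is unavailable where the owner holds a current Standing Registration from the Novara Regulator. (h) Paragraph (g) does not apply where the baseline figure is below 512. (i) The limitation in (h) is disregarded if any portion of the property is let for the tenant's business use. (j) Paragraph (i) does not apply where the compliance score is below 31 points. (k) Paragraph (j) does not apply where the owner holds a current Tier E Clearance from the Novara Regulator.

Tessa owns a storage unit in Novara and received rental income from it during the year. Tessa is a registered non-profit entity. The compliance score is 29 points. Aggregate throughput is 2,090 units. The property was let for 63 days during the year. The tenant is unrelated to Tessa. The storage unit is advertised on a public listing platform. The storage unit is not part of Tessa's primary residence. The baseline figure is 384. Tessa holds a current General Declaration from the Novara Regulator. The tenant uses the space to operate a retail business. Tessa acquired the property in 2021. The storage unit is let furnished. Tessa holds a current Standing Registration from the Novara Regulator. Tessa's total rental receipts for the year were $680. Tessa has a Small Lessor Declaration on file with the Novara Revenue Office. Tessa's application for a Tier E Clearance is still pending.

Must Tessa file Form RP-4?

Exception (a): total rental receipts for the year are $680, less than the $880 limit; a current General Declaration is held — every condition holds. Turning to paragraphs (e)–(f): (e) is engaged — the property is publicly advertised. (f), which would lift (e), is not triggered — aggregate throughput is 2,090 units, not below 1,840 units. So (a) is unavailable.
Exception (b) fails — the tenant is unrelated to the owner.
Exception (c) fails — the storage unit is not part of the primary residence.
Exception (d)'s conditions are all satisfied: a Small Lessor Declaration is on file; the number of days the property was let is 63 days, under the 81 days limit. Under paragraphs (g)–(k): (g) would limit (d) — a current Standing Registration is held — but (h) sets (g) aside: (h) operates against (g): the baseline figure is 384, below the 512 limit. (i) operates (the space is let for business use), but yields to (j): (j) operates against (i): the compliance score is 29 points, below the 31 points limit. (k) is not triggered (no current Tier E Clearance is held), so (j) stands. Exception (d) stands.

No — exception (d) applies; Tessa is not required to file Form RP-4.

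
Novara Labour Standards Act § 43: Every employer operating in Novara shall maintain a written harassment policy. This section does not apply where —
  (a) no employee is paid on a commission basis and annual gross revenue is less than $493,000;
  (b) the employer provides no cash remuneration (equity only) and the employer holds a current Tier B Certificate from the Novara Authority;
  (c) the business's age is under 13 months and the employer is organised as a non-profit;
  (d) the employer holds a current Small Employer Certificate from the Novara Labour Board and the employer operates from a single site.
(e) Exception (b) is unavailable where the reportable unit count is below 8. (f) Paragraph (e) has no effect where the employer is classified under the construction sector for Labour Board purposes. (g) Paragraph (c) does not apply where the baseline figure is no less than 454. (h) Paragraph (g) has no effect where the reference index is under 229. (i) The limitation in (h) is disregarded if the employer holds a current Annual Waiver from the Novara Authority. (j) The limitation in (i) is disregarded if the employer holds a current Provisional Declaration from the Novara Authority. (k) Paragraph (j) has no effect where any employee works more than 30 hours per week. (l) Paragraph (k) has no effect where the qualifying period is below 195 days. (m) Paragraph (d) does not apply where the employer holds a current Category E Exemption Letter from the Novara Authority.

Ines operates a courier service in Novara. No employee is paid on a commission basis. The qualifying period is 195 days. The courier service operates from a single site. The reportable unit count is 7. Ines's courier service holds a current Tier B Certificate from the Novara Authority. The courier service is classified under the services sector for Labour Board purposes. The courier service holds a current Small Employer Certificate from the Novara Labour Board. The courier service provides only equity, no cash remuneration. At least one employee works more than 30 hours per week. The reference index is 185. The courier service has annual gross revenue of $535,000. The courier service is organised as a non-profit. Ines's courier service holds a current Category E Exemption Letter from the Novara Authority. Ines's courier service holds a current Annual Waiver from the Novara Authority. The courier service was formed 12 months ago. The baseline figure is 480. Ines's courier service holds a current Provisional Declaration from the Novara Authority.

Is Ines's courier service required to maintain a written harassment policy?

Yes — Ines's courier service must maintain a written harassment policy.

Exception (a) fails — annual gross revenue is $535,000, not less than $493,000.
Exception (b) is satisfied on its face — remuneration is equity-only; a current Tier B Certificate is held. But: (e) operates against (b): the reportable unit count is 7, below the 8 limit. (f) is inapplicable (the courier service is classified under the services sector), so (e) stands. So (b) is unavailable.
Exception (c)'s conditions are all satisfied: the business's age is 12 months, under the 13 months limit; the employer is a non-profit. But: (g) operates against (c): the baseline figure is 480, meeting the 454 threshold. (h) would limit (g) — the reference index is 185, under the 229 limit — but (i) sets (h) aside: (i) operates against (h): a current Annual Waiver is held. (j) would limit (i) — a current Provisional Declaration is held — but (k) sets (j) aside: (k) operates against (j): at least one employee exceeds 30 hours/week. (l), which would lift (k), is inapplicable — the qualifying period is 195 days, not below 195 days. (c) is therefore removed.
Exception (d)'s conditions are all satisfied: a current Small Employer Certificate is held; the employer operates from a single site. But: (m) operates against (d): a current Category E Exemption Letter is held. (d) is therefore removed.
No exception applies. The general rule governs.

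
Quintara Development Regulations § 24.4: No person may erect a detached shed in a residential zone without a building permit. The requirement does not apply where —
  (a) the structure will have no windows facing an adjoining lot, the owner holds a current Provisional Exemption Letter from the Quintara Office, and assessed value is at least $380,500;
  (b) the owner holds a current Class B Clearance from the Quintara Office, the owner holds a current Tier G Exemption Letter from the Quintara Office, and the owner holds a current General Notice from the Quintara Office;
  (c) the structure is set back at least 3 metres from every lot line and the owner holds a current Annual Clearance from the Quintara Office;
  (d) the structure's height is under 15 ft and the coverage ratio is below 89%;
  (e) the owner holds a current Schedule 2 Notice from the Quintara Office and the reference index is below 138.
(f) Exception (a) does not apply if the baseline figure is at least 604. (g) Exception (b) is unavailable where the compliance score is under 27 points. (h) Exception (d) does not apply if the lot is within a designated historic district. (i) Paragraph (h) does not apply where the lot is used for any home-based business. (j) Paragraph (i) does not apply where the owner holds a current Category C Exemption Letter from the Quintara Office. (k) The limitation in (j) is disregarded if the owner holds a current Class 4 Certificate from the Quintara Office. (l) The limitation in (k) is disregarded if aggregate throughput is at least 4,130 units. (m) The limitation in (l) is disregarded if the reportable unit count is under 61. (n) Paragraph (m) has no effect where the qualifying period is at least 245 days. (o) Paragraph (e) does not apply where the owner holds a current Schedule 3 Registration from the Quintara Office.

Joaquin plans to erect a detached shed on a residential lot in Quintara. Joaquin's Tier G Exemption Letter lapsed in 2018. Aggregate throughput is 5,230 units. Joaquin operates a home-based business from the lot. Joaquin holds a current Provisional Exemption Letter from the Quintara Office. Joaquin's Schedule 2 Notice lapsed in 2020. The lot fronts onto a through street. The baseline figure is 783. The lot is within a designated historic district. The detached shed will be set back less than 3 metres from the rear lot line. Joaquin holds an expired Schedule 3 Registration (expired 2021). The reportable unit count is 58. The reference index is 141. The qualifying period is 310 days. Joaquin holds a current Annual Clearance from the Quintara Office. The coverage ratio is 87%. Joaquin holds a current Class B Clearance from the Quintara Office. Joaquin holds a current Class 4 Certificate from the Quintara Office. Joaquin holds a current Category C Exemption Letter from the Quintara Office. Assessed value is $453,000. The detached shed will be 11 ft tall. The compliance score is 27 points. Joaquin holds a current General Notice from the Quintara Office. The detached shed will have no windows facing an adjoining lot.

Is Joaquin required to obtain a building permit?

Exception (a) is satisfied on its face — no windows face an adjoining lot; a current Provisional Exemption Letter is held; assessed value is $453,000, meeting the $380,500 threshold. But applying paragraph (f): (f) applies — the baseline figure is 783, meeting the 604 threshold. Exception (a) does not apply.
Exception (b) requires that the owner holds a current Tier G Exemption Letter from the Quintara Office; but the Tier G Exemption Letter is not current, so (b) is unavailable.
Exception (c) does not apply: the rear setback is under 3 m.
Exception (d) is satisfied on its face — the structure's height is 11 ft, under the 15 ft limit; the coverage ratio is 87%, below the 89% limit. But: (h) operates — the lot is in a historic district. (i) is engaged (a home-based business operates on the lot), but yields to (j): (j) operates against (i): a current Category C Exemption Letter is held. (k) operates (a current Class 4 Certificate is held), but is set aside by (l): (l) is engaged — aggregate throughput is 5,230 units, meeting the 4,130 units threshold. (m) would limit (l) — the reportable unit count is 58, under the 61 limit — but (n) sets (m) aside: (n) is triggered — the qualifying period is 310 days, meeting the 245 days threshold. (d) is therefore removed.
Exception (e) does not apply: the Schedule 2 Notice is not current.
No exception is made out. Joaquin falls within the general rule.

Yes — Joaquin must obtain a building permit.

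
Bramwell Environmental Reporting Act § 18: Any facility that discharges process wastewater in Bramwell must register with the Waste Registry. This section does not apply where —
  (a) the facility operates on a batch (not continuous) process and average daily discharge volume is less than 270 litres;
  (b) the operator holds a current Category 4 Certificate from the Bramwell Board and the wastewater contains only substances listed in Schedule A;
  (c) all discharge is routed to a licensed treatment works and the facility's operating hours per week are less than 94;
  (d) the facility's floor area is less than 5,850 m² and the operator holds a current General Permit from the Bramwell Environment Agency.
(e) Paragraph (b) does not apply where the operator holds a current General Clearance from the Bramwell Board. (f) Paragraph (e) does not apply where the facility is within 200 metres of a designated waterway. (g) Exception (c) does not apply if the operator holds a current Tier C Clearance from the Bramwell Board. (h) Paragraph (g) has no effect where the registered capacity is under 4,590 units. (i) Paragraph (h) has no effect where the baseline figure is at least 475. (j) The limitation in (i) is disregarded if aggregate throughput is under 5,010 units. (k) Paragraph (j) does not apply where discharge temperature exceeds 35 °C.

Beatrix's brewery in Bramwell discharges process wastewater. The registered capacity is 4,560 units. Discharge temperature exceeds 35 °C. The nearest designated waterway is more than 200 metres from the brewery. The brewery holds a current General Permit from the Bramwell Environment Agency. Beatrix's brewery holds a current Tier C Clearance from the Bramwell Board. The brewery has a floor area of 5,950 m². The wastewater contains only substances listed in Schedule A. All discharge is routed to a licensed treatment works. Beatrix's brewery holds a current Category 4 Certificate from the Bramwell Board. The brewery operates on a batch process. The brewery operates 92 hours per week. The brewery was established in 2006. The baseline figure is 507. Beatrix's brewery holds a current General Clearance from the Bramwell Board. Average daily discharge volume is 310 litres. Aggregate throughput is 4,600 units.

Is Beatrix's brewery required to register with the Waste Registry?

Exception (a) does not apply: average daily discharge volume is 310 litres, not less than 270 litres.
Exception (b)'s conditions are all satisfied: a current Category 4 Certificate is held; the wastewater is Schedule-A-only. But applying paragraphs (e)–(f): (e) operates against (b): a current General Clearance is held. (f) is not engaged (the brewery is more than 200 m from any designated waterway), so (e) stands. So (b) is unavailable.
All of (c)'s requirements are met (discharge is routed to a licensed treatment works; the facility's operating hours per week are 92, less than the 94 limit). However, paragraphs (g)–(k) must be considered: (g) operates against (c): a current Tier C Clearance is held. (h) is triggered (the registered capacity is 4,560 units, under the 4,590 units limit), but is displaced by (i): (i) applies — the baseline figure is 507, meeting the 475 threshold. (j) is engaged (aggregate throughput is 4,600 units, under the 5,010 units limit), but yields to (k): (k) operates against (j): discharge temperature exceeds 35 °C. So (c) is unavailable.
Exception (d) requires that the facility's floor area is less than 5,850 m²; but the facility's floor area is 5,950 m², not less than 5,850 m², so (d) is unavailable.
No exception displaces § 18.

Yes — Beatrix's brewery must register with the Waste Registry.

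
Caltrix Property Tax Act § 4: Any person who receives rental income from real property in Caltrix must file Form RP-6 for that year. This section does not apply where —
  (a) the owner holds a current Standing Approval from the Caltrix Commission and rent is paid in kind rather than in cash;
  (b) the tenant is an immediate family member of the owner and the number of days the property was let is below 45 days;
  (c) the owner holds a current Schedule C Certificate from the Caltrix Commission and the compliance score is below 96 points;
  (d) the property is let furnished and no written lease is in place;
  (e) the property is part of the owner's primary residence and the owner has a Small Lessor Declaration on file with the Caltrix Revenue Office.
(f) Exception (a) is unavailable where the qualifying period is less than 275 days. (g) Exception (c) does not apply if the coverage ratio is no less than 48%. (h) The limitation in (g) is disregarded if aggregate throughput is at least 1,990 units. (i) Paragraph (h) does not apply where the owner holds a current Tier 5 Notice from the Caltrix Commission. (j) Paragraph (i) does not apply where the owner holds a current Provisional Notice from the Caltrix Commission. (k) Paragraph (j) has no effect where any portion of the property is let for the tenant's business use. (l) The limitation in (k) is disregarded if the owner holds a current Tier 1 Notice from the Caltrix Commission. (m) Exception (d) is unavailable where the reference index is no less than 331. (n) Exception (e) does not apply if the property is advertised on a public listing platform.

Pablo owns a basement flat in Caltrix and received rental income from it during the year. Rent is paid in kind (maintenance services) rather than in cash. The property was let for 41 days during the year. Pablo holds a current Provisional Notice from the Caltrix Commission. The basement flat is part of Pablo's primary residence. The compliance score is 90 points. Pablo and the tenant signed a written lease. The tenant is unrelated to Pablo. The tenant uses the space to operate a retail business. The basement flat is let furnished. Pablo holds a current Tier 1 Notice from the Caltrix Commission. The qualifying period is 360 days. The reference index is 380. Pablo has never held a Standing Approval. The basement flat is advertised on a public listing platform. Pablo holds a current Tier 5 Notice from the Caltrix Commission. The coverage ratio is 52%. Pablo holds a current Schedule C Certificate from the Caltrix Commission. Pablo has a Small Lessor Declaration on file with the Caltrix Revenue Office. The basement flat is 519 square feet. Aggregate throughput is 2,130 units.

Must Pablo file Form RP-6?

No — exception (c) applies; Pablo is not required to file Form RP-6.

Exception (a) requires that the owner holds a current Standing Approval from the Caltrix Commission; but the Standing Approval is not current, so (a) is unavailable.
Exception (b) does not apply: the tenant is unrelated to the owner.
All of (c)'s requirements are met (a current Schedule C Certificate is held; the compliance score is 90 points, below the 96 points limit). Considering the limiting provisions: (g) would limit (c) — the coverage ratio is 52%, meeting the 48% threshold — but (h) sets (g) aside: (h) is triggered — aggregate throughput is 2,130 units, meeting the 1,990 units threshold. (i) would limit (h) — a current Tier 5 Notice is held — but (j) sets (i) aside: (j) operates against (i): a current Provisional Notice is held. (k) would limit (j) — the space is let for business use — but (l) sets (k) aside: (l) operates — a current Tier 1 Notice is held. (c) remains available.
Exception (d) requires that no written lease is in place; but a written lease is in place, so (d) is unavailable.
Exception (e)'s conditions are all satisfied: the basement flat is part of the primary residence; a Small Lessor Declaration is on file. However, paragraph (n) must be considered: (n) operates against (e): the property is publicly advertised. So (e) is unavailable.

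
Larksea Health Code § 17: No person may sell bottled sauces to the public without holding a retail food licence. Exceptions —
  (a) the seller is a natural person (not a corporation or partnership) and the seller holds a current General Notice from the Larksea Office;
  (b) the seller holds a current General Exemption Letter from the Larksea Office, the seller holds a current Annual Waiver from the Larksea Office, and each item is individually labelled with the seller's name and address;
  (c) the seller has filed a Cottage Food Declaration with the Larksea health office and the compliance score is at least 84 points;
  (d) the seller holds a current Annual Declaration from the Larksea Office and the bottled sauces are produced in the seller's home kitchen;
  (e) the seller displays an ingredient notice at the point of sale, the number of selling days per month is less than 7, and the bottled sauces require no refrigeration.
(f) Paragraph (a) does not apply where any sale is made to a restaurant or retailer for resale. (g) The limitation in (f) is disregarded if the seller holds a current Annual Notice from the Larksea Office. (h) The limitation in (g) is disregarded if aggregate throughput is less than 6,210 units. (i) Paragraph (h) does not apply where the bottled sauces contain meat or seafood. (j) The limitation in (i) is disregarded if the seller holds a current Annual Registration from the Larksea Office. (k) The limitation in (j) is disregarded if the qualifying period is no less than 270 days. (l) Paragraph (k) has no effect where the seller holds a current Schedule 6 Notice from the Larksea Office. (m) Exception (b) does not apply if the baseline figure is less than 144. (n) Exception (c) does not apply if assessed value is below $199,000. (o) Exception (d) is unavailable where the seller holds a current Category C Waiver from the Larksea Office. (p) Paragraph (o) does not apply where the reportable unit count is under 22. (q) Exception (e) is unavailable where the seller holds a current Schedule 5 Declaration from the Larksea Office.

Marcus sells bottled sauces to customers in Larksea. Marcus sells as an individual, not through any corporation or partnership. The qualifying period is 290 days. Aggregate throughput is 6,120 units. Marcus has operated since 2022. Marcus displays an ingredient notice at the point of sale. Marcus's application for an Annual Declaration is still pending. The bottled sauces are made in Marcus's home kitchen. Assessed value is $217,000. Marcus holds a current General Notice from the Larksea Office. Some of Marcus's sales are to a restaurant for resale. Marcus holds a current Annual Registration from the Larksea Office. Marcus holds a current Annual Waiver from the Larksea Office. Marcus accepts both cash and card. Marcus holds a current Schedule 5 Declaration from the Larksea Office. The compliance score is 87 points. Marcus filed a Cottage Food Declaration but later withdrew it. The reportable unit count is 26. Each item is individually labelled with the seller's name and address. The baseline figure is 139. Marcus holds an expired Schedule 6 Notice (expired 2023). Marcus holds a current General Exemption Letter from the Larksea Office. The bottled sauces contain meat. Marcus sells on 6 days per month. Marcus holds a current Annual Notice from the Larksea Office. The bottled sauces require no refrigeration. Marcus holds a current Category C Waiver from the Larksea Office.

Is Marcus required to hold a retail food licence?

Exception (a)'s conditions are all satisfied: the seller is a natural person; a current General Notice is held. Considering the limiting provisions: (f) would limit (a) — some sales are to a restaurant for resale — but (g) sets (f) aside: (g) applies — a current Annual Notice is held. (h) would limit (g) — aggregate throughput is 6,120 units, less than the 6,210 units limit — but (i) sets (h) aside: (i) operates against (h): the bottled sauces contain meat. (j) would limit (i) — a current Annual Registration is held — but (k) sets (j) aside: (k) operates against (j): the qualifying period is 290 days, meeting the 270 days threshold. (l) is not triggered (there is no Schedule 6 Notice in force), so (k) stands. (a) remains available.
Exception (b)'s conditions are all satisfied: a current General Exemption Letter is held; a current Annual Waiver is held; items are individually labelled. But: (m) operates — the baseline figure is 139, less than the 144 limit. So (b) is unavailable.
Exception (c) fails — the Cottage Food Declaration was withdrawn.
Exception (d) fails — no current Annual Declaration is held.
All of (e)'s requirements are met (an ingredient notice is displayed; the number of selling days per month is 6, less than the 7 limit; the bottled sauces are shelf-stable). Turning to paragraph (q): (q) operates against (e): a current Schedule 5 Declaration is held. So (e) is unavailable.

No — exception (a) applies; Marcus is not required to hold a retail food licence.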